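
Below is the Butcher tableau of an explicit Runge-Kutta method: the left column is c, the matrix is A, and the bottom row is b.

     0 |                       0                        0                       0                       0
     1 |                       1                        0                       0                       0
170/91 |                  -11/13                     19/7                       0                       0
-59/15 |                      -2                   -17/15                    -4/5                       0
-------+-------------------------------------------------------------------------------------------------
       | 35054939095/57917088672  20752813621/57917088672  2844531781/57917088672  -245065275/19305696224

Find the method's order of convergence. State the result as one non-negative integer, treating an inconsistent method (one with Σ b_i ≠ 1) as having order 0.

b = (35054939095/57917088672, 20752813621/57917088672, 2844531781/57917088672, -245065275/19305696224)
c = (0, 1, 170/91, -59/15)
Ac = (0, 0, 19/7, -3587/1365)
Σ b_i: 35054939095/57917088672·1 + 20752813621/57917088672·1 + 2844531781/57917088672·1 + (-245065275/19305696224)·1 = 1 ✓
b·c: 20752813621/57917088672·1 + 2844531781/57917088672·170/91 + (-245065275/19305696224)·(-59/15) = 1/2 ✓
b·c²: 20752813621/57917088672·1 + 2844531781/57917088672·28900/8281 + (-245065275/19305696224)·3481/225 = 1/3 ✓
b·Ac: 2844531781/57917088672·19/7 + (-245065275/19305696224)·(-3587/1365) = 1/6 ✓
b·c³: 20752813621/57917088672·1 + 2844531781/57917088672·4913000/753571 + (-245065275/19305696224)·(-205379/3375) = 19118415601043/13176137672880 ≠ 1/4 ⇒ order 3.
b·(c∘Ac): 2844531781/57917088672·3230/637 + (-245065275/19305696224)·211633/20475 = 6824500859/57917088672 ≠ 1/8
b·Ac²: 2844531781/57917088672·19/7 + (-245065275/19305696224)·(-487577/124215) = 120651344999/658806883644 ≠ 1/12
b·A²c: (-245065275/19305696224)·(-76/35) = 133035435/4826424056 ≠ 1/24

3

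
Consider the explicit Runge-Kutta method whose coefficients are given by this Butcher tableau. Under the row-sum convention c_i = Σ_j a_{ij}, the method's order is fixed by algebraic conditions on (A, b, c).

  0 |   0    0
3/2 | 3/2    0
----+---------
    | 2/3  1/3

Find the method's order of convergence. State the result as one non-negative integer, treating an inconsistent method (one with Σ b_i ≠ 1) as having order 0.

b = (2/3, 1/3)
c = (0, 3/2)
Σ b_i: 2/3·1 + 1/3·1 = 1 ✓
b·c: 1/3·3/2 = 1/2 ✓; 2 stages ⇒ order 2.

2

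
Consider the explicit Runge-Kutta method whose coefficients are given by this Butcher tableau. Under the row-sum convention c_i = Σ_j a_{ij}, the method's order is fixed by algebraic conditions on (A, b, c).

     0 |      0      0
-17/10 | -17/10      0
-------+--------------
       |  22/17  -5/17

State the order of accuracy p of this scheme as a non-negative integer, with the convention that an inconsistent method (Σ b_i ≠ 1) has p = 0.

b = (22/17, -5/17)
c = (0, -17/10)
Σ b_i: 22/17·1 + (-5/17)·1 = 1 ✓
b·c: (-5/17)·(-17/10) = 1/2 ✓; 2 stages ⇒ order 2.

2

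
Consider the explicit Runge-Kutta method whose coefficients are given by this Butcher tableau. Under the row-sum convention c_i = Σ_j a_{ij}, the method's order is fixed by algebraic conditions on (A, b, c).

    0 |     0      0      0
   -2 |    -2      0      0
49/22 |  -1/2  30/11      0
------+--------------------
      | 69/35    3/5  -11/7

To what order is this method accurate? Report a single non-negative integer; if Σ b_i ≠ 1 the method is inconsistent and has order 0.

b = (69/35, 3/5, -11/7)
c = (0, -2, 49/22)
Ac = (0, 0, -60/11)
Σ b_i: 69/35·1 + 3/5·1 + (-11/7)·1 = 1 ✓
b·c: 3/5·(-2) + (-11/7)·49/22 = -47/10 ≠ 1/2 ⇒ order 1.

1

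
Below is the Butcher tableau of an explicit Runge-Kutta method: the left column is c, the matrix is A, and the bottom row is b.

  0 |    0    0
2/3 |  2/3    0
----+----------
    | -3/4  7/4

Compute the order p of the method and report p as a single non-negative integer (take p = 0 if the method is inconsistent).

1

b = (-3/4, 7/4)
c = (0, 2/3)
Σ b_i: (-3/4)·1 + 7/4·1 = 1 ✓
b·c: 7/4·2/3 = 7/6 ≠ 1/2 ⇒ order 1.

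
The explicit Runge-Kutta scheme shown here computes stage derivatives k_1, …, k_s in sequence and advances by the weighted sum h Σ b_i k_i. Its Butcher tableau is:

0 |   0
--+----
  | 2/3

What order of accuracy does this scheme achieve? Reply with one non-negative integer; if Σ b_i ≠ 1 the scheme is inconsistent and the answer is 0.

0

b = (2/3)
c = (0)
Σ b_i: 2/3·1 = 2/3 ≠ 1 ⇒ order 0.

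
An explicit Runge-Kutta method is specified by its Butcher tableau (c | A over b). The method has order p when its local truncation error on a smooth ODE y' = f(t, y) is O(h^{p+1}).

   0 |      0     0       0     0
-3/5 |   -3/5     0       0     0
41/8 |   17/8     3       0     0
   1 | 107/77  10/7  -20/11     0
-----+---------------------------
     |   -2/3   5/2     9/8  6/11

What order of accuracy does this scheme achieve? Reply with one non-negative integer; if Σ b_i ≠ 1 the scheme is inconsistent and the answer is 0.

b = (-2/3, 5/2, 9/8, 6/11)
c = (0, -3/5, 41/8, 1)
Ac = (0, 0, -9/5, -1567/154)
Σ b_i: (-2/3)·1 + 5/2·1 + 9/8·1 + 6/11·1 = 925/264 ≠ 1 ⇒ order 0.

0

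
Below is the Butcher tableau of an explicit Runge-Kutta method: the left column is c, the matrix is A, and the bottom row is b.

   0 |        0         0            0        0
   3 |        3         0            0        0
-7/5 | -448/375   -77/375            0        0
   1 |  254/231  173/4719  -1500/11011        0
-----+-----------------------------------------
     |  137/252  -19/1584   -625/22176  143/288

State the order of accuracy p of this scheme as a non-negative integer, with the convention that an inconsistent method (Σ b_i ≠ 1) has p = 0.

4

b = (137/252, -19/1584, -625/22176, 143/288)
c = (0, 3, -7/5, 1)
Ac = (0, 0, -77/125, 43/143)
Σ b_i: 137/252·1 + (-19/1584)·1 + (-625/22176)·1 + 143/288·1 = 1 ✓
b·c: (-19/1584)·3 + (-625/22176)·(-7/5) + 143/288·1 = 1/2 ✓
b·c²: (-19/1584)·9 + (-625/22176)·49/25 + 143/288·1 = 1/3 ✓
b·Ac: (-625/22176)·(-77/125) + 143/288·43/143 = 1/6 ✓
b·c³: (-19/1584)·27 + (-625/22176)·(-343/125) + 143/288·1 = 1/4 ✓
b·(c∘Ac): (-625/22176)·539/625 + 143/288·43/143 = 1/8 ✓
b·Ac²: (-625/22176)·(-231/125) + 143/288·9/143 = 1/12 ✓
b·A²c: 143/288·12/143 = 1/24 ✓; 4 stages ⇒ order 4.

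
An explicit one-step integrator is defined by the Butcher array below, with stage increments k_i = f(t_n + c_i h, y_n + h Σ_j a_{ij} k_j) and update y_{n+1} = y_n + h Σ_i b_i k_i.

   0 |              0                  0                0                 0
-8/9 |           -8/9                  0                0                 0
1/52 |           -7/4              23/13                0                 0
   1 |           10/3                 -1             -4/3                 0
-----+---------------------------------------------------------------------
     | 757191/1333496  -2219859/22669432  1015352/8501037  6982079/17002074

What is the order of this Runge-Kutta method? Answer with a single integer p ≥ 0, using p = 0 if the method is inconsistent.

3

b = (757191/1333496, -2219859/22669432, 1015352/8501037, 6982079/17002074)
c = (0, -8/9, 1/52, 1)
Ac = (0, 0, -184/117, 101/117)
Σ b_i: 757191/1333496·1 + (-2219859/22669432)·1 + 1015352/8501037·1 + 6982079/17002074·1 = 1 ✓
b·c: (-2219859/22669432)·(-8/9) + 1015352/8501037·1/52 + 6982079/17002074·1 = 1/2 ✓
b·c²: (-2219859/22669432)·64/81 + 1015352/8501037·1/2704 + 6982079/17002074·1 = 1/3 ✓
b·Ac: 1015352/8501037·(-184/117) + 6982079/17002074·101/117 = 1/6 ✓
b·c³: (-2219859/22669432)·(-512/729) + 1015352/8501037·1/140608 + 6982079/17002074·1 = 224403299/468057096 ≠ 1/4 ⇒ order 3.
b·(c∘Ac): 1015352/8501037·(-46/1521) + 6982079/17002074·101/117 = 1052797/3000366 ≠ 1/8
b·Ac²: 1015352/8501037·1472/1053 + 6982079/17002074·(-43291/54756) = -221452451/1404171288 ≠ 1/12
b·A²c: 6982079/17002074·736/351 = 197646544/229527999 ≠ 1/24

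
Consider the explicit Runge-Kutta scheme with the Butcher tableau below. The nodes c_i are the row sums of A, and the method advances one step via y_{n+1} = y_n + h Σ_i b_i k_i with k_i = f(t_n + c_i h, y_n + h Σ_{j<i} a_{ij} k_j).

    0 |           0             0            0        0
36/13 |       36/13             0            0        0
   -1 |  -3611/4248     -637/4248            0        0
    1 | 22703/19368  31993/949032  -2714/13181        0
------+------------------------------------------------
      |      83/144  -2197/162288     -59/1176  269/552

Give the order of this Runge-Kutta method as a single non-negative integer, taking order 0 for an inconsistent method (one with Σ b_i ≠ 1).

b = (83/144, -2197/162288, -59/1176, 269/552)
c = (0, 36/13, -1, 1)
Ac = (0, 0, -49/118, 161/538)
Σ b_i: 83/144·1 + (-2197/162288)·1 + (-59/1176)·1 + 269/552·1 = 1 ✓
b·c: (-2197/162288)·36/13 + (-59/1176)·(-1) + 269/552·1 = 1/2 ✓
b·c²: (-2197/162288)·1296/169 + (-59/1176)·1 + 269/552·1 = 1/3 ✓
b·Ac: (-59/1176)·(-49/118) + 269/552·161/538 = 1/6 ✓
b·c³: (-2197/162288)·46656/2197 + (-59/1176)·(-1) + 269/552·1 = 1/4 ✓
b·(c∘Ac): (-59/1176)·49/118 + 269/552·161/538 = 1/8 ✓
b·Ac²: (-59/1176)·(-882/767) + 269/552·184/3497 = 1/12 ✓
b·A²c: 269/552·23/269 = 1/24 ✓; 4 stages ⇒ order 4.

4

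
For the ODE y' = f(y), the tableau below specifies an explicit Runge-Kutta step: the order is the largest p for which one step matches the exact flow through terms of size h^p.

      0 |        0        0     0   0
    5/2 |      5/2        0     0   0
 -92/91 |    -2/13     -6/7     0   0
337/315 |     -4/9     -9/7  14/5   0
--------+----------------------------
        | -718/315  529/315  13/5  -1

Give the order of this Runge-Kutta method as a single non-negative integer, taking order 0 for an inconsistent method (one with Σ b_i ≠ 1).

b = (-718/315, 529/315, 13/5, -1)
c = (0, 5/2, -92/91, 337/315)
Ac = (0, 0, -15/7, -5501/910)
Σ b_i: (-718/315)·1 + 529/315·1 + 13/5·1 + (-1)·1 = 1 ✓
b·c: 529/315·5/2 + 13/5·(-92/91) + (-1)·337/315 = 1/2 ✓
b·c²: 529/315·25/4 + 13/5·8464/8281 + (-1)·113569/99225 = 8851781/737100 ≠ 1/3 ⇒ order 2.
b·Ac: 13/5·(-15/7) + (-1)·(-5501/910) = 431/910 ≠ 1/6

2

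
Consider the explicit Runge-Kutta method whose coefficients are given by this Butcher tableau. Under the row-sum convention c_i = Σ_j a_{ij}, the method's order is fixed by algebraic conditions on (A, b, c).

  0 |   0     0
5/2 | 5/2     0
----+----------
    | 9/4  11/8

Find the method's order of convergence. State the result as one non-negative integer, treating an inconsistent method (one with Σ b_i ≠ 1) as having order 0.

b = (9/4, 11/8)
c = (0, 5/2)
Σ b_i: 9/4·1 + 11/8·1 = 29/8 ≠ 1 ⇒ order 0.

0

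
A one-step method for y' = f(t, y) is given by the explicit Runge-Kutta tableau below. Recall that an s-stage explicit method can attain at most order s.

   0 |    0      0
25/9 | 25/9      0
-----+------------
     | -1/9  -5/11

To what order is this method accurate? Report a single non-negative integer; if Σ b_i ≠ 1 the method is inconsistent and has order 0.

0

b = (-1/9, -5/11)
c = (0, 25/9)
Σ b_i: (-1/9)·1 + (-5/11)·1 = -56/99 ≠ 1 ⇒ order 0.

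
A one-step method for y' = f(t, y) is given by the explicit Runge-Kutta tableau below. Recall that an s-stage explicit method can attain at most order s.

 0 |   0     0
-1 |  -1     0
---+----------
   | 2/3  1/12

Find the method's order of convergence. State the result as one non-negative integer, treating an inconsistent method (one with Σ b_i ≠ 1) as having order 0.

b = (2/3, 1/12)
c = (0, -1)
Σ b_i: 2/3·1 + 1/12·1 = 3/4 ≠ 1 ⇒ order 0.

0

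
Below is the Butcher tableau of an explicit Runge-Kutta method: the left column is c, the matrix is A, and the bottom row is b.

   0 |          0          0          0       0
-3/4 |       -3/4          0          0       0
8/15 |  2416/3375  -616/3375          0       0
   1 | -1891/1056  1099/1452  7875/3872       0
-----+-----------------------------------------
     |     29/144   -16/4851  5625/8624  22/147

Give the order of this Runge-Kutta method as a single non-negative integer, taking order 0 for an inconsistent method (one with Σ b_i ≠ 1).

4

b = (29/144, -16/4851, 5625/8624, 22/147)
c = (0, -3/4, 8/15, 1)
Ac = (0, 0, 154/1125, 91/176)
Σ b_i: 29/144·1 + (-16/4851)·1 + 5625/8624·1 + 22/147·1 = 1 ✓
b·c: (-16/4851)·(-3/4) + 5625/8624·8/15 + 22/147·1 = 1/2 ✓
b·c²: (-16/4851)·9/16 + 5625/8624·64/225 + 22/147·1 = 1/3 ✓
b·Ac: 5625/8624·154/1125 + 22/147·91/176 = 1/6 ✓
b·c³: (-16/4851)·(-27/64) + 5625/8624·512/3375 + 22/147·1 = 1/4 ✓
b·(c∘Ac): 5625/8624·1232/16875 + 22/147·91/176 = 1/8 ✓
b·Ac²: 5625/8624·(-77/750) + 22/147·707/704 = 1/12 ✓
b·A²c: 22/147·49/176 = 1/24 ✓; 4 stages ⇒ order 4.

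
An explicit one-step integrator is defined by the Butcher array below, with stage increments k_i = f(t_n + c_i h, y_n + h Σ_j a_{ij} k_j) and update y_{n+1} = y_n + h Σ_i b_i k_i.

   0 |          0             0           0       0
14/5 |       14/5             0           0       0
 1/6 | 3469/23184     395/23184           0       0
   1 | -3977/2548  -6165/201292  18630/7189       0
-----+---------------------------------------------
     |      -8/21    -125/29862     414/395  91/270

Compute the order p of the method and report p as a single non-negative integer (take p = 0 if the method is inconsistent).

4

b = (-8/21, -125/29862, 414/395, 91/270)
c = (0, 14/5, 1/6, 1)
Ac = (0, 0, 79/1656, 9/26)
Σ b_i: (-8/21)·1 + (-125/29862)·1 + 414/395·1 + 91/270·1 = 1 ✓
b·c: (-125/29862)·14/5 + 414/395·1/6 + 91/270·1 = 1/2 ✓
b·c²: (-125/29862)·196/25 + 414/395·1/36 + 91/270·1 = 1/3 ✓
b·Ac: 414/395·79/1656 + 91/270·9/26 = 1/6 ✓
b·c³: (-125/29862)·2744/125 + 414/395·1/216 + 91/270·1 = 1/4 ✓
b·(c∘Ac): 414/395·79/9936 + 91/270·9/26 = 1/8 ✓
b·Ac²: 414/395·553/4140 + 91/270·(-153/910) = 1/12 ✓
b·A²c: 91/270·45/364 = 1/24 ✓; 4 stages ⇒ order 4.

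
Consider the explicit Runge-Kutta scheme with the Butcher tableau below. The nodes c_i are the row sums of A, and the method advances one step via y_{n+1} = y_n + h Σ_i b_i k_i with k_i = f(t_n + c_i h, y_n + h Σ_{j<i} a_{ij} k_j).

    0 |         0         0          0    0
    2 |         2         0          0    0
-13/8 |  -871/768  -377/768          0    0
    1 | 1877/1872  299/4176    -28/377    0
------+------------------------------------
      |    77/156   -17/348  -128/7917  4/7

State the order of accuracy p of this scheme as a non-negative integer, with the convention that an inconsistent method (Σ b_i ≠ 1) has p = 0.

b = (77/156, -17/348, -128/7917, 4/7)
c = (0, 2, -13/8, 1)
Ac = (0, 0, -377/384, 19/72)
Σ b_i: 77/156·1 + (-17/348)·1 + (-128/7917)·1 + 4/7·1 = 1 ✓
b·c: (-17/348)·2 + (-128/7917)·(-13/8) + 4/7·1 = 1/2 ✓
b·c²: (-17/348)·4 + (-128/7917)·169/64 + 4/7·1 = 1/3 ✓
b·Ac: (-128/7917)·(-377/384) + 4/7·19/72 = 1/6 ✓
b·c³: (-17/348)·8 + (-128/7917)·(-2197/512) + 4/7·1 = 1/4 ✓
b·(c∘Ac): (-128/7917)·4901/3072 + 4/7·19/72 = 1/8 ✓
b·Ac²: (-128/7917)·(-377/192) + 4/7·13/144 = 1/12 ✓
b·A²c: 4/7·7/96 = 1/24 ✓; 4 stages ⇒ order 4.

4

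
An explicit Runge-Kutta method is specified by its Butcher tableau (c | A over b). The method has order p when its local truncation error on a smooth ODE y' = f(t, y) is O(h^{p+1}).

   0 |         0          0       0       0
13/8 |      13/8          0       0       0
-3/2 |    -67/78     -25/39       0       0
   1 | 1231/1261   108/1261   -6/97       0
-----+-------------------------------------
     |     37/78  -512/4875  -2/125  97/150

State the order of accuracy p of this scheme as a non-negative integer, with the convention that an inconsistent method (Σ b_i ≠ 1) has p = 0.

4

b = (37/78, -512/4875, -2/125, 97/150)
c = (0, 13/8, -3/2, 1)
Ac = (0, 0, -25/24, 45/194)
Σ b_i: 37/78·1 + (-512/4875)·1 + (-2/125)·1 + 97/150·1 = 1 ✓
b·c: (-512/4875)·13/8 + (-2/125)·(-3/2) + 97/150·1 = 1/2 ✓
b·c²: (-512/4875)·169/64 + (-2/125)·9/4 + 97/150·1 = 1/3 ✓
b·Ac: (-2/125)·(-25/24) + 97/150·45/194 = 1/6 ✓
b·c³: (-512/4875)·2197/512 + (-2/125)·(-27/8) + 97/150·1 = 1/4 ✓
b·(c∘Ac): (-2/125)·25/16 + 97/150·45/194 = 1/8 ✓
b·Ac²: (-2/125)·(-325/192) + 97/150·135/1552 = 1/12 ✓
b·A²c: 97/150·25/388 = 1/24 ✓; 4 stages ⇒ order 4.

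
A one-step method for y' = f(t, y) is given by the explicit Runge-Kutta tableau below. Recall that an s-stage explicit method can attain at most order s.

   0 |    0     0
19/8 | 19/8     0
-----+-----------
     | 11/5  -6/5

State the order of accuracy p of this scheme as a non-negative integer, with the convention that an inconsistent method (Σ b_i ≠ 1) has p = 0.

b = (11/5, -6/5)
c = (0, 19/8)
Σ b_i: 11/5·1 + (-6/5)·1 = 1 ✓
b·c: (-6/5)·19/8 = -57/20 ≠ 1/2 ⇒ order 1.

1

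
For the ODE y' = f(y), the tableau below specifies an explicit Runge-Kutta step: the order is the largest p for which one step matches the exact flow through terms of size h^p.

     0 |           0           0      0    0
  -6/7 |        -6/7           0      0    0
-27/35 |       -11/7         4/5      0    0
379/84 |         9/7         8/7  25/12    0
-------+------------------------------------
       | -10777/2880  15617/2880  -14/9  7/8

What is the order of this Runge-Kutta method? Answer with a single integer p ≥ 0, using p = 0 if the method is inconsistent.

b = (-10777/2880, 15617/2880, -14/9, 7/8)
c = (0, -6/7, -27/35, 379/84)
Ac = (0, 0, -24/35, -507/196)
Σ b_i: (-10777/2880)·1 + 15617/2880·1 + (-14/9)·1 + 7/8·1 = 1 ✓
b·c: 15617/2880·(-6/7) + (-14/9)·(-27/35) + 7/8·379/84 = 1/2 ✓
b·c²: 15617/2880·36/49 + (-14/9)·729/1225 + 7/8·143641/7056 = 4207561/201600 ≠ 1/3 ⇒ order 2.
b·Ac: (-14/9)·(-24/35) + 7/8·(-507/196) = -4021/3360 ≠ 1/6

2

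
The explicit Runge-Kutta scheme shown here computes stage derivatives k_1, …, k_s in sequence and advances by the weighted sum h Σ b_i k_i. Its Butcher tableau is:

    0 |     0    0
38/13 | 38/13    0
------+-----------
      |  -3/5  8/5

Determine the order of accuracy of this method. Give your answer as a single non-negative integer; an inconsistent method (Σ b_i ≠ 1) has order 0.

b = (-3/5, 8/5)
c = (0, 38/13)
Σ b_i: (-3/5)·1 + 8/5·1 = 1 ✓
b·c: 8/5·38/13 = 304/65 ≠ 1/2 ⇒ order 1.

1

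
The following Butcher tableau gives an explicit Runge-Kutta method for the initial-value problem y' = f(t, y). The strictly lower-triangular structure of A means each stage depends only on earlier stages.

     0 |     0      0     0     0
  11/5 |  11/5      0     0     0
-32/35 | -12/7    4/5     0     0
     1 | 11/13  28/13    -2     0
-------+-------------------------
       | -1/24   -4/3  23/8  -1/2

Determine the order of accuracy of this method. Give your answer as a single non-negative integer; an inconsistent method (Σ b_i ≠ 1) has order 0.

b = (-1/24, -4/3, 23/8, -1/2)
c = (0, 11/5, -32/35, 1)
Ac = (0, 0, 44/25, 2988/455)
Σ b_i: (-1/24)·1 + (-4/3)·1 + 23/8·1 + (-1/2)·1 = 1 ✓
b·c: (-4/3)·11/5 + 23/8·(-32/35) + (-1/2)·1 = -1273/210 ≠ 1/2 ⇒ order 1.

1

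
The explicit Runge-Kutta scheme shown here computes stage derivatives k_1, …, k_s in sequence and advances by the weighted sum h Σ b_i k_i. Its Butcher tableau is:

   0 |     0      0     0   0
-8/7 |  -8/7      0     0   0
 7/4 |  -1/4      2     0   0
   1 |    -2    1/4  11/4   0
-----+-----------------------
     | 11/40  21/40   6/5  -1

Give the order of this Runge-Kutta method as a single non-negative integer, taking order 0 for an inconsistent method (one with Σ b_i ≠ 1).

b = (11/40, 21/40, 6/5, -1)
c = (0, -8/7, 7/4, 1)
Ac = (0, 0, -16/7, 507/112)
Σ b_i: 11/40·1 + 21/40·1 + 6/5·1 + (-1)·1 = 1 ✓
b·c: 21/40·(-8/7) + 6/5·7/4 + (-1)·1 = 1/2 ✓
b·c²: 21/40·64/49 + 6/5·49/16 + (-1)·1 = 941/280 ≠ 1/3 ⇒ order 2.
b·Ac: 6/5·(-16/7) + (-1)·507/112 = -4071/560 ≠ 1/6

2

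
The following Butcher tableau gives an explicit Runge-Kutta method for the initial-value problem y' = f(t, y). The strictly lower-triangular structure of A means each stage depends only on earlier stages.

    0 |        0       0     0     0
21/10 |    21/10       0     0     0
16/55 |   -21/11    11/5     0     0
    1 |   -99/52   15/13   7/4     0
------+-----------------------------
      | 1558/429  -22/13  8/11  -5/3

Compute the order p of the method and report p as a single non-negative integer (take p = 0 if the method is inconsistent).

1

b = (1558/429, -22/13, 8/11, -5/3)
c = (0, 21/10, 16/55, 1)
Ac = (0, 0, 231/50, 4193/1430)
Σ b_i: 1558/429·1 + (-22/13)·1 + 8/11·1 + (-5/3)·1 = 1 ✓
b·c: (-22/13)·21/10 + 8/11·16/55 + (-5/3)·1 = -118186/23595 ≠ 1/2 ⇒ order 1.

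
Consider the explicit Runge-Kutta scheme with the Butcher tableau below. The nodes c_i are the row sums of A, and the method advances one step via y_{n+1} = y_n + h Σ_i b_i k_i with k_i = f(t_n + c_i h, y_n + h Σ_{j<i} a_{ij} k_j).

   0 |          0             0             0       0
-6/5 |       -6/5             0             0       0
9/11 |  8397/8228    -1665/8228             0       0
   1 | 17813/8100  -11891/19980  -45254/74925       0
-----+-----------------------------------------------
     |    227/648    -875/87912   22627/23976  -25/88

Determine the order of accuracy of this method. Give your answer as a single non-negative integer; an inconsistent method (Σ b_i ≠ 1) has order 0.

4

b = (227/648, -875/87912, 22627/23976, -25/88)
c = (0, -6/5, 9/11, 1)
Ac = (0, 0, 999/4114, 11/50)
Σ b_i: 227/648·1 + (-875/87912)·1 + 22627/23976·1 + (-25/88)·1 = 1 ✓
b·c: (-875/87912)·(-6/5) + 22627/23976·9/11 + (-25/88)·1 = 1/2 ✓
b·c²: (-875/87912)·36/25 + 22627/23976·81/121 + (-25/88)·1 = 1/3 ✓
b·Ac: 22627/23976·999/4114 + (-25/88)·11/50 = 1/6 ✓
b·c³: (-875/87912)·(-216/125) + 22627/23976·729/1331 + (-25/88)·1 = 1/4 ✓
b·(c∘Ac): 22627/23976·8991/45254 + (-25/88)·11/50 = 1/8 ✓
b·Ac²: 22627/23976·(-2997/10285) + (-25/88)·(-473/375) = 1/12 ✓
b·A²c: (-25/88)·(-11/75) = 1/24 ✓; 4 stages ⇒ order 4.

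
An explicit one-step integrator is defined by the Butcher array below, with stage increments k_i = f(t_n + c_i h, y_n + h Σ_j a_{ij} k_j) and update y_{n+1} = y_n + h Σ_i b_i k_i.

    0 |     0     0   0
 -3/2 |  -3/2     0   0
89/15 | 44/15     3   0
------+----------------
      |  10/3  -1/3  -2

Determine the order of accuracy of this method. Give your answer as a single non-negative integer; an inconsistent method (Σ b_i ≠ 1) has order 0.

1

b = (10/3, -1/3, -2)
c = (0, -3/2, 89/15)
Ac = (0, 0, -9/2)
Σ b_i: 10/3·1 + (-1/3)·1 + (-2)·1 = 1 ✓
b·c: (-1/3)·(-3/2) + (-2)·89/15 = -341/30 ≠ 1/2 ⇒ order 1.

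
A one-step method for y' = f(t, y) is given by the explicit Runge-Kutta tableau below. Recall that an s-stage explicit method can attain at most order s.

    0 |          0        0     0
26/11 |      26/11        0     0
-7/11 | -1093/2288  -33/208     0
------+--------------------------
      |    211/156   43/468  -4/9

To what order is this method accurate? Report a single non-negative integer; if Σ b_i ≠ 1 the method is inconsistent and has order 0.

b = (211/156, 43/468, -4/9)
c = (0, 26/11, -7/11)
Ac = (0, 0, -3/8)
Σ b_i: 211/156·1 + 43/468·1 + (-4/9)·1 = 1 ✓
b·c: 43/468·26/11 + (-4/9)·(-7/11) = 1/2 ✓
b·c²: 43/468·676/121 + (-4/9)·49/121 = 1/3 ✓
b·Ac: (-4/9)·(-3/8) = 1/6 ✓; 3 stages ⇒ order 3.

3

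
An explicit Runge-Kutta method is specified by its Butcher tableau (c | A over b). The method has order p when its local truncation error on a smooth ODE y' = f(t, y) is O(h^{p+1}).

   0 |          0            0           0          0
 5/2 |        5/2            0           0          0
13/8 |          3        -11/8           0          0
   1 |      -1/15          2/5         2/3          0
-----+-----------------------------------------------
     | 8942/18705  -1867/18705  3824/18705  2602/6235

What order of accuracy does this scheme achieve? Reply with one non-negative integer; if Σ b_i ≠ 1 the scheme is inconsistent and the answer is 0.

b = (8942/18705, -1867/18705, 3824/18705, 2602/6235)
c = (0, 5/2, 13/8, 1)
Ac = (0, 0, -55/16, 25/12)
Σ b_i: 8942/18705·1 + (-1867/18705)·1 + 3824/18705·1 + 2602/6235·1 = 1 ✓
b·c: (-1867/18705)·5/2 + 3824/18705·13/8 + 2602/6235·1 = 1/2 ✓
b·c²: (-1867/18705)·25/4 + 3824/18705·169/64 + 2602/6235·1 = 1/3 ✓
b·Ac: 3824/18705·(-55/16) + 2602/6235·25/12 = 1/6 ✓
b·c³: (-1867/18705)·125/8 + 3824/18705·2197/512 + 2602/6235·1 = -10575/39904 ≠ 1/4 ⇒ order 3.
b·(c∘Ac): 3824/18705·(-715/128) + 2602/6235·25/12 = -2719/9976 ≠ 1/8
b·Ac²: 3824/18705·(-275/32) + 2602/6235·409/96 = 2103/99760 ≠ 1/12
b·A²c: 2602/6235·(-55/24) = -14311/14964 ≠ 1/24

3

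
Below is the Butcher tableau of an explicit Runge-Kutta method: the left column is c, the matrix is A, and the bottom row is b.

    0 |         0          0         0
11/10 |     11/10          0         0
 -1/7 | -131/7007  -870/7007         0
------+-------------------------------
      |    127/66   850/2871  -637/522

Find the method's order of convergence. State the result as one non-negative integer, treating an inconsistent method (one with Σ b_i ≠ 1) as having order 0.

3

b = (127/66, 850/2871, -637/522)
c = (0, 11/10, -1/7)
Ac = (0, 0, -87/637)
Σ b_i: 127/66·1 + 850/2871·1 + (-637/522)·1 = 1 ✓
b·c: 850/2871·11/10 + (-637/522)·(-1/7) = 1/2 ✓
b·c²: 850/2871·121/100 + (-637/522)·1/49 = 1/3 ✓
b·Ac: (-637/522)·(-87/637) = 1/6 ✓; 3 stages ⇒ order 3.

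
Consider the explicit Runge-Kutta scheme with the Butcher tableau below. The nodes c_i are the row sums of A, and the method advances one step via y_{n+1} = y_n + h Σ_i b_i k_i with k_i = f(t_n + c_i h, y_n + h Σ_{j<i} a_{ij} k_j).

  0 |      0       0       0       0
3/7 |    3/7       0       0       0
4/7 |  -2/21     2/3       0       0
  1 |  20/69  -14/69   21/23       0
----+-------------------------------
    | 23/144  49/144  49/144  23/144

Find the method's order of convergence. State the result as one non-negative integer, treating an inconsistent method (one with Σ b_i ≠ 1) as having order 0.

b = (23/144, 49/144, 49/144, 23/144)
c = (0, 3/7, 4/7, 1)
Ac = (0, 0, 2/7, 10/23)
Σ b_i: 23/144·1 + 49/144·1 + 49/144·1 + 23/144·1 = 1 ✓
b·c: 49/144·3/7 + 49/144·4/7 + 23/144·1 = 1/2 ✓
b·c²: 49/144·9/49 + 49/144·16/49 + 23/144·1 = 1/3 ✓
b·Ac: 49/144·2/7 + 23/144·10/23 = 1/6 ✓
b·c³: 49/144·27/343 + 49/144·64/343 + 23/144·1 = 1/4 ✓
b·(c∘Ac): 49/144·8/49 + 23/144·10/23 = 1/8 ✓
b·Ac²: 49/144·6/49 + 23/144·6/23 = 1/12 ✓
b·A²c: 23/144·6/23 = 1/24 ✓; 4 stages ⇒ order 4.

4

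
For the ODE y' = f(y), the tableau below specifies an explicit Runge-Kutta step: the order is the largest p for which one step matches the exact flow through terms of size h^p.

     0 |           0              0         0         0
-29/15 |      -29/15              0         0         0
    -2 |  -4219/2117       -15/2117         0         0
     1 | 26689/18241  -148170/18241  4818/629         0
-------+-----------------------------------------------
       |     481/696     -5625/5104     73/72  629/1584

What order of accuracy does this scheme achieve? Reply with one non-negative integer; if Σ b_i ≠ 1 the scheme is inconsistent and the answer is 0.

b = (481/696, -5625/5104, 73/72, 629/1584)
c = (0, -29/15, -2, 1)
Ac = (0, 0, 1/73, 242/629)
Σ b_i: 481/696·1 + (-5625/5104)·1 + 73/72·1 + 629/1584·1 = 1 ✓
b·c: (-5625/5104)·(-29/15) + 73/72·(-2) + 629/1584·1 = 1/2 ✓
b·c²: (-5625/5104)·841/225 + 73/72·4 + 629/1584·1 = 1/3 ✓
b·Ac: 73/72·1/73 + 629/1584·242/629 = 1/6 ✓
b·c³: (-5625/5104)·(-24389/3375) + 73/72·(-8) + 629/1584·1 = 1/4 ✓
b·(c∘Ac): 73/72·(-2/73) + 629/1584·242/629 = 1/8 ✓
b·Ac²: 73/72·(-29/1095) + 629/1584·154/555 = 1/12 ✓
b·A²c: 629/1584·66/629 = 1/24 ✓; 4 stages ⇒ order 4.

4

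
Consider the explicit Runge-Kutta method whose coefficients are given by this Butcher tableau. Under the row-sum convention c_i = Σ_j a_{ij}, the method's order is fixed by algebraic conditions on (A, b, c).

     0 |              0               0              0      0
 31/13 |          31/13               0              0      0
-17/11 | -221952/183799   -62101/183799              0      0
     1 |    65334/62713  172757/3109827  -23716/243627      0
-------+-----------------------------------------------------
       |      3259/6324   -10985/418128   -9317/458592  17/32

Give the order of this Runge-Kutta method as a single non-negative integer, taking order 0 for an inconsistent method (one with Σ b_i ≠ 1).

4

b = (3259/6324, -10985/418128, -9317/458592, 17/32)
c = (0, 31/13, -17/11, 1)
Ac = (0, 0, -4777/5929, 101/357)
Σ b_i: 3259/6324·1 + (-10985/418128)·1 + (-9317/458592)·1 + 17/32·1 = 1 ✓
b·c: (-10985/418128)·31/13 + (-9317/458592)·(-17/11) + 17/32·1 = 1/2 ✓
b·c²: (-10985/418128)·961/169 + (-9317/458592)·289/121 + 17/32·1 = 1/3 ✓
b·Ac: (-9317/458592)·(-4777/5929) + 17/32·101/357 = 1/6 ✓
b·c³: (-10985/418128)·29791/2197 + (-9317/458592)·(-4913/1331) + 17/32·1 = 1/4 ✓
b·(c∘Ac): (-9317/458592)·81209/65219 + 17/32·101/357 = 1/8 ✓
b·Ac²: (-9317/458592)·(-148087/77077) + 17/32·129/1547 = 1/12 ✓
b·A²c: 17/32·4/51 = 1/24 ✓; 4 stages ⇒ order 4.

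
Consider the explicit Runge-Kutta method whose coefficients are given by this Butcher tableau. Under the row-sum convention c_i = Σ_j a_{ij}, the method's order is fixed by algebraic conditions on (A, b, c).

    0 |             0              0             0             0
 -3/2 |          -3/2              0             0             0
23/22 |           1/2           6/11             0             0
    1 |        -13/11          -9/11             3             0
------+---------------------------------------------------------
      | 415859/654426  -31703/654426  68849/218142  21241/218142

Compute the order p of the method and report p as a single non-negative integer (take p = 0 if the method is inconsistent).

3

b = (415859/654426, -31703/654426, 68849/218142, 21241/218142)
c = (0, -3/2, 23/22, 1)
Ac = (0, 0, -9/11, 48/11)
Σ b_i: 415859/654426·1 + (-31703/654426)·1 + 68849/218142·1 + 21241/218142·1 = 1 ✓
b·c: (-31703/654426)·(-3/2) + 68849/218142·23/22 + 21241/218142·1 = 1/2 ✓
b·c²: (-31703/654426)·9/4 + 68849/218142·529/484 + 21241/218142·1 = 1/3 ✓
b·Ac: 68849/218142·(-9/11) + 21241/218142·48/11 = 1/6 ✓
b·c³: (-31703/654426)·(-27/8) + 68849/218142·12167/10648 + 21241/218142·1 = 2982707/4799124 ≠ 1/4 ⇒ order 3.
b·(c∘Ac): 68849/218142·(-207/242) + 21241/218142·48/11 = 22531/145428 ≠ 1/8
b·Ac²: 68849/218142·27/22 + 21241/218142·174/121 = 843637/1599708 ≠ 1/12
b·A²c: 21241/218142·(-27/11) = -5793/24238 ≠ 1/24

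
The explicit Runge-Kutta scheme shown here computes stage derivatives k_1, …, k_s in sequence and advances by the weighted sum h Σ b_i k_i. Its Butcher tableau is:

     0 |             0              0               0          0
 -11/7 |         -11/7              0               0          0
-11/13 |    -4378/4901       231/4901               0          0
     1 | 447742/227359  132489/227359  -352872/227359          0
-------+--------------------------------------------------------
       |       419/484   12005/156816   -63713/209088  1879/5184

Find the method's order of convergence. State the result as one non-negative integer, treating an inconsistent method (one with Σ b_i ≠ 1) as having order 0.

4

b = (419/484, 12005/156816, -63713/209088, 1879/5184)
c = (0, -11/7, -11/13, 1)
Ac = (0, 0, -363/4901, 747/1879)
Σ b_i: 419/484·1 + 12005/156816·1 + (-63713/209088)·1 + 1879/5184·1 = 1 ✓
b·c: 12005/156816·(-11/7) + (-63713/209088)·(-11/13) + 1879/5184·1 = 1/2 ✓
b·c²: 12005/156816·121/49 + (-63713/209088)·121/169 + 1879/5184·1 = 1/3 ✓
b·Ac: (-63713/209088)·(-363/4901) + 1879/5184·747/1879 = 1/6 ✓
b·c³: 12005/156816·(-1331/343) + (-63713/209088)·(-1331/2197) + 1879/5184·1 = 1/4 ✓
b·(c∘Ac): (-63713/209088)·3993/63713 + 1879/5184·747/1879 = 1/8 ✓
b·Ac²: (-63713/209088)·3993/34307 + 1879/5184·4311/13153 = 1/12 ✓
b·A²c: 1879/5184·216/1879 = 1/24 ✓; 4 stages ⇒ order 4.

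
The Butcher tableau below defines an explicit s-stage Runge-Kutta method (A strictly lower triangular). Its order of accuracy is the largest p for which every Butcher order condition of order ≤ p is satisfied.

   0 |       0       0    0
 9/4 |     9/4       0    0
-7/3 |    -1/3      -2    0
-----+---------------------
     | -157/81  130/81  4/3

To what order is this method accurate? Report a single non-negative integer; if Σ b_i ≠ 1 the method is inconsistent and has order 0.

b = (-157/81, 130/81, 4/3)
c = (0, 9/4, -7/3)
Ac = (0, 0, -9/2)
Σ b_i: (-157/81)·1 + 130/81·1 + 4/3·1 = 1 ✓
b·c: 130/81·9/4 + 4/3·(-7/3) = 1/2 ✓
b·c²: 130/81·81/16 + 4/3·49/9 = 3323/216 ≠ 1/3 ⇒ order 2.
b·Ac: 4/3·(-9/2) = -6 ≠ 1/6

2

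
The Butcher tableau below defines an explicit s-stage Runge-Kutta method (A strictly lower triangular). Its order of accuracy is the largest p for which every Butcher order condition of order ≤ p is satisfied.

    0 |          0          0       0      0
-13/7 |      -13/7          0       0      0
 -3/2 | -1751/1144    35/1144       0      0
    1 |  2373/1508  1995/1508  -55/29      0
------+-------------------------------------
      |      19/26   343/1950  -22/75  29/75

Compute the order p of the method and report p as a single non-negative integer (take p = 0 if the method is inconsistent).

b = (19/26, 343/1950, -22/75, 29/75)
c = (0, -13/7, -3/2, 1)
Ac = (0, 0, -5/88, 45/116)
Σ b_i: 19/26·1 + 343/1950·1 + (-22/75)·1 + 29/75·1 = 1 ✓
b·c: 343/1950·(-13/7) + (-22/75)·(-3/2) + 29/75·1 = 1/2 ✓
b·c²: 343/1950·169/49 + (-22/75)·9/4 + 29/75·1 = 1/3 ✓
b·Ac: (-22/75)·(-5/88) + 29/75·45/116 = 1/6 ✓
b·c³: 343/1950·(-2197/343) + (-22/75)·(-27/8) + 29/75·1 = 1/4 ✓
b·(c∘Ac): (-22/75)·15/176 + 29/75·45/116 = 1/8 ✓
b·Ac²: (-22/75)·65/616 + 29/75·60/203 = 1/12 ✓
b·A²c: 29/75·25/232 = 1/24 ✓; 4 stages ⇒ order 4.

4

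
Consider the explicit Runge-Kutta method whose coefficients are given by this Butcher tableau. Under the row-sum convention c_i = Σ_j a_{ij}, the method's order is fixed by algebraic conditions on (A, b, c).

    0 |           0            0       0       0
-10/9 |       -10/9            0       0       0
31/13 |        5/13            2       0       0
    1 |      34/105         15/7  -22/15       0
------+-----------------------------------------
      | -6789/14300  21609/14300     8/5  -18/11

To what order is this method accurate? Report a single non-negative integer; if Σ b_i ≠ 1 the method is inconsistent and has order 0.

2

b = (-6789/14300, 21609/14300, 8/5, -18/11)
c = (0, -10/9, 31/13, 1)
Ac = (0, 0, -20/9, -8024/1365)
Σ b_i: (-6789/14300)·1 + 21609/14300·1 + 8/5·1 + (-18/11)·1 = 1 ✓
b·c: 21609/14300·(-10/9) + 8/5·31/13 + (-18/11)·1 = 1/2 ✓
b·c²: 21609/14300·100/81 + 8/5·961/169 + (-18/11)·1 = 780287/83655 ≠ 1/3 ⇒ order 2.
b·Ac: 8/5·(-20/9) + (-18/11)·(-8024/1365) = 273136/45045 ≠ 1/6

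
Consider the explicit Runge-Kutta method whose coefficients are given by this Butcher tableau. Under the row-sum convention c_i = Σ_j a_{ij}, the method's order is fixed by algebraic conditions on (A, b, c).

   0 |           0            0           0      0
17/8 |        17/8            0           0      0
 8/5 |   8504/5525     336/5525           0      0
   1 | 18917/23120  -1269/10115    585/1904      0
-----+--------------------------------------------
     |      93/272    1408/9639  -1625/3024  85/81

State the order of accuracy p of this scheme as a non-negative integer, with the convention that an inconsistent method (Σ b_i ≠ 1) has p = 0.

b = (93/272, 1408/9639, -1625/3024, 85/81)
c = (0, 17/8, 8/5, 1)
Ac = (0, 0, 42/325, 9/40)
Σ b_i: 93/272·1 + 1408/9639·1 + (-1625/3024)·1 + 85/81·1 = 1 ✓
b·c: 1408/9639·17/8 + (-1625/3024)·8/5 + 85/81·1 = 1/2 ✓
b·c²: 1408/9639·289/64 + (-1625/3024)·64/25 + 85/81·1 = 1/3 ✓
b·Ac: (-1625/3024)·42/325 + 85/81·9/40 = 1/6 ✓
b·c³: 1408/9639·4913/512 + (-1625/3024)·512/125 + 85/81·1 = 1/4 ✓
b·(c∘Ac): (-1625/3024)·336/1625 + 85/81·9/40 = 1/8 ✓
b·Ac²: (-1625/3024)·357/1300 + 85/81·1197/5440 = 1/12 ✓
b·A²c: 85/81·27/680 = 1/24 ✓; 4 stages ⇒ order 4.

4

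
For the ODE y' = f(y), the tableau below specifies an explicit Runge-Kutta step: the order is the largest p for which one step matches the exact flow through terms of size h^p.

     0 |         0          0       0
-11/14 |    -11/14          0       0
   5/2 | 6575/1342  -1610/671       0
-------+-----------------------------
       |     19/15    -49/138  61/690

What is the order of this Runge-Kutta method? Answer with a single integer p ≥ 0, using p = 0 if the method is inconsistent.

b = (19/15, -49/138, 61/690)
c = (0, -11/14, 5/2)
Ac = (0, 0, 115/61)
Σ b_i: 19/15·1 + (-49/138)·1 + 61/690·1 = 1 ✓
b·c: (-49/138)·(-11/14) + 61/690·5/2 = 1/2 ✓
b·c²: (-49/138)·121/196 + 61/690·25/4 = 1/3 ✓
b·Ac: 61/690·115/61 = 1/6 ✓; 3 stages ⇒ order 3.

3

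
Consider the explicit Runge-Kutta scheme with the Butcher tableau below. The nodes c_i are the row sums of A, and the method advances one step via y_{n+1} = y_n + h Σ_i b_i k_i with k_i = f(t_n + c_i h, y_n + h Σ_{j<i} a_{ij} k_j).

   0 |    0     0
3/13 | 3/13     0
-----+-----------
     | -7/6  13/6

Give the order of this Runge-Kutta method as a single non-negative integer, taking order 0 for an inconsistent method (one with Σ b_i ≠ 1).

b = (-7/6, 13/6)
c = (0, 3/13)
Σ b_i: (-7/6)·1 + 13/6·1 = 1 ✓
b·c: 13/6·3/13 = 1/2 ✓; 2 stages ⇒ order 2.

2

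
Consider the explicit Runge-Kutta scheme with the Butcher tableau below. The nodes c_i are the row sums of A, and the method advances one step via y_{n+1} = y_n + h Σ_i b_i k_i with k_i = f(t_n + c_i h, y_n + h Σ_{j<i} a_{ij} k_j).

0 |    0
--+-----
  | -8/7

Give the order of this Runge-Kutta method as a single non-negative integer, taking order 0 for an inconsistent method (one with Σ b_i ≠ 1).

0

b = (-8/7)
c = (0)
Σ b_i: (-8/7)·1 = -8/7 ≠ 1 ⇒ order 0.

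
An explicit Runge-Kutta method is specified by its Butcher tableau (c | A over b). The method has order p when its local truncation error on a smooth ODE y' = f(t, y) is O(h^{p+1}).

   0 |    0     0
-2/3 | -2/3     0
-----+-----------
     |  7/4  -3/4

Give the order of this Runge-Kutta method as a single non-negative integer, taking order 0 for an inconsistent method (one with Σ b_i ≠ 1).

2

b = (7/4, -3/4)
c = (0, -2/3)
Σ b_i: 7/4·1 + (-3/4)·1 = 1 ✓
b·c: (-3/4)·(-2/3) = 1/2 ✓; 2 stages ⇒ order 2.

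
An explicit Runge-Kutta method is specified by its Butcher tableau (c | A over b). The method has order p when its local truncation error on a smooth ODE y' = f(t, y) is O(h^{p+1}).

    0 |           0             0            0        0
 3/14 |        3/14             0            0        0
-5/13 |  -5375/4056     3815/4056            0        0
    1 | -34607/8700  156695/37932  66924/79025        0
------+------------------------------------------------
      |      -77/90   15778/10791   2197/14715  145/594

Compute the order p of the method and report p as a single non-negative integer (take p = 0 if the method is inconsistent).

b = (-77/90, 15778/10791, 2197/14715, 145/594)
c = (0, 3/14, -5/13, 1)
Ac = (0, 0, 545/2704, 649/1160)
Σ b_i: (-77/90)·1 + 15778/10791·1 + 2197/14715·1 + 145/594·1 = 1 ✓
b·c: 15778/10791·3/14 + 2197/14715·(-5/13) + 145/594·1 = 1/2 ✓
b·c²: 15778/10791·9/196 + 2197/14715·25/169 + 145/594·1 = 1/3 ✓
b·Ac: 2197/14715·545/2704 + 145/594·649/1160 = 1/6 ✓
b·c³: 15778/10791·27/2744 + 2197/14715·(-125/2197) + 145/594·1 = 1/4 ✓
b·(c∘Ac): 2197/14715·(-2725/35152) + 145/594·649/1160 = 1/8 ✓
b·Ac²: 2197/14715·1635/37856 + 145/594·1023/3248 = 1/12 ✓
b·A²c: 145/594·99/580 = 1/24 ✓; 4 stages ⇒ order 4.

4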